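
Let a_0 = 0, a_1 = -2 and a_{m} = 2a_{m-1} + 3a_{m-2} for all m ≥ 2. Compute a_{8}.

-3280

The ordinary generating function has denominator 1 - 2x - 3x^2.
Iterating the recurrence: a_0,…,a_{8} = 0, -2, -4, -14, -40, -122, -364, -1094, -3280.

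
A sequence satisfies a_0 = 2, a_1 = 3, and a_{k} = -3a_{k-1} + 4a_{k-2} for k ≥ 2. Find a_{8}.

-13105

The ordinary generating function has denominator 1 + 3q - 4q^2.
Iterating the recurrence: a_0,…,a_{8} = 2, 3, -1, 15, -49, 207, -817, 3279, -13105.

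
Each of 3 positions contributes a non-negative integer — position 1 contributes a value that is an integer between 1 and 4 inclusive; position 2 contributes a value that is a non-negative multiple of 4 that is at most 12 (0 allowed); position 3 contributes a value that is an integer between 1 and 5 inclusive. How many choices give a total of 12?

5

The generating function for the choices is (y + y² + y³ + y⁴)·(1 + y⁴ + y⁸ + y¹²)·(y + y² + y³ + y⁴ + y⁵); the count is [y¹²].
(y + y² + y³ + y⁴) has coefficients 0,1,1,1,1 for degrees 0…4.
(1 + y⁴ + y⁸ + y¹²) has coefficients 1,0,0,0,1,0,0,0,1,0,0,0,1 for degrees 0…12.
Finally multiplying by (y + y² + y³ + y⁴ + y⁵), the product of all factors after the first has coefficients 0,1,1,1,1,2,1,1,1,2,1,1,1 for degrees 0…12.
[y¹²] = 1·1 + 1·1 + 1·2 + 1·1 = 5.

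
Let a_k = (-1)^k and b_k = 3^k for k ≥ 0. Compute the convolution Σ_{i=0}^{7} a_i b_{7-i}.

This is [x^7] in the product of the two ordinary generating functions.
Σ = 1·2187 − 1·729 + 1·243 − 1·81 + 1·27 − 1·9 + 1·3 − 1·1 = 1640.

1640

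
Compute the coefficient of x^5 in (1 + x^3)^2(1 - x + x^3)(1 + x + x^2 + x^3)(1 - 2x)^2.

13

(1 + x^3)^2 has coefficients 1,0,0,2,0,0 for degrees 0…5.
(1 - x + x^3) has coefficients 1,-1,0,1,0,0 for degrees 0…5.
Multiplying by (1 + x + x^2 + x^3) gives running coefficients 1,0,0,1,0,1 for degrees 0…5.
Finally multiplying by (1 - 2x)^2, the product of all factors after the first has coefficients 1,-4,4,1,-4,5 for degrees 0…5.
[x^5] = 1·5 + 2·4 = 13.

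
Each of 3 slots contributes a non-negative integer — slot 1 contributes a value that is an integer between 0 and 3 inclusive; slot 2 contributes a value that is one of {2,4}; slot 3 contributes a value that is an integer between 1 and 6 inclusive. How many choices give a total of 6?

The generating function for the choices is (1 + t + t^2 + t^3)·(t^2 + t^4)·(t + t^2 + t^3 + t^4 + t^5 + t^6); the count is [t^6].
(1 + t + t^2 + t^3) has coefficients 1,1,1,1 for degrees 0…3.
(t^2 + t^4) has coefficients 0,0,1,0,1,0,0 for degrees 0…6.
Finally multiplying by (t + t^2 + t^3 + t^4 + t^5 + t^6), the product of all factors after the first has coefficients 0,0,0,1,1,2,2 for degrees 0…6.
[t^6] = 1·2 + 1·2 + 1·1 + 1·1 = 6.

6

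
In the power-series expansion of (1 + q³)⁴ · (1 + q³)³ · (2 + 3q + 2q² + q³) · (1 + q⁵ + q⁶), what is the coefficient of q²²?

108

(1 + q³)⁴ has coefficients 1,0,0,4,0,0,6,0,0,4,0,0,1 for degrees 0…12.
(1 + q³)³ has coefficients 1,0,0,3,0,0,3,0,0,1,0,0,0,0,0,0,0,0,0,0,0,0,0 for degrees 0…22.
Multiplying by (2 + 3q + 2q² + q³) gives running coefficients 2,3,2,7,9,6,9,9,6,5,3,2,1,0,0,0,0,0,0,0,0,0,0 for degrees 0…22.
Finally multiplying by (1 + q⁵ + q⁶), the product of all factors after the first has coefficients 2,3,2,7,9,8,14,14,15,21,18,17,19,15,11,8,5,3,1,0,0,0,0 for degrees 0…22.
[q²²] = 1·0 + 4·0 + 6·5 + 4·15 + 1·18 = 108.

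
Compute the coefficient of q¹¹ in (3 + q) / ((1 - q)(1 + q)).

1

Partial fractions give a closed form: a_n = (2)·1^n + (1)·(-1)^n.
At n = 11: a_11 = 1.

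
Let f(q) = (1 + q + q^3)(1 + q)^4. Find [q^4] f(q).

(1 + q + q^3) has coefficients 1,1,0,1 for degrees 0…3.
(1 + q)^4 has coefficients 1,4,6,4,1 for degrees 0…4.
[q^4] = 1·1 + 1·4 + 1·4 = 9.

9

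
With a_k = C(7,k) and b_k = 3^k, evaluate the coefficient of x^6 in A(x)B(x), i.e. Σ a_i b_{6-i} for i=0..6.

This is [x^6] in the product of the two ordinary generating functions.
Σ = 1·729 + 7·243 + 21·81 + 35·27 + 35·9 + 21·3 + 7·1 = 5461.

5461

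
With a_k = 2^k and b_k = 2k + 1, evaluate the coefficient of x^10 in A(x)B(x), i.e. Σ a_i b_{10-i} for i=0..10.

Write out a_i and b_{10-i} for i = 0,…,10 and sum the products.
Σ = 1·21 + 2·19 + 4·17 + 8·15 + 16·13 + 32·11 + 64·9 + 128·7 + 256·5 + 512·3 + 1024·1 = 6119.

6119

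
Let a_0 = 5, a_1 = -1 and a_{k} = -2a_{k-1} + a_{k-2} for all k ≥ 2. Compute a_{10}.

7303

The ordinary generating function has denominator 1 + 2q - q^2.
Iterating the recurrence: a_0,…,a_{10} = 5, -1, 7, -15, 37, -89, 215, -519, 1253, -3025, 7303.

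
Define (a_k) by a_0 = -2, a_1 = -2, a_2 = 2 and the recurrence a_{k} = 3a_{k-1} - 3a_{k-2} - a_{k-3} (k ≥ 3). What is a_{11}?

-3026

The ordinary generating function has denominator 1 - 3q + 3q^2 + q^3.
Iterating the recurrence: a_0,…,a_{11} = -2, -2, 2, 14, 38, 70, 82, -2, -322, -1042, -2158, -3026.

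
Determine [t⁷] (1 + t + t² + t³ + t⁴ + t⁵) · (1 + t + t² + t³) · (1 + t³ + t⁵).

(1 + t + t² + t³ + t⁴ + t⁵) has coefficients 1,1,1,1,1,1 for degrees 0…5.
(1 + t + t² + t³) has coefficients 1,1,1,1,0,0,0,0 for degrees 0…7.
Finally multiplying by (1 + t³ + t⁵), the product of all factors after the first has coefficients 1,1,1,2,1,2,2,1 for degrees 0…7.
[t⁷] = 1·1 + 1·2 + 1·2 + 1·1 + 1·2 + 1·1 = 9.

9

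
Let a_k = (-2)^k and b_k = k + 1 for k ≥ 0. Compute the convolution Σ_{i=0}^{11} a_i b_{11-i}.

-906

This is [x^11] in the product of the two ordinary generating functions.
Σ = 1·12 − 2·11 + 4·10 − 8·9 + 16·8 − 32·7 + 64·6 − 128·5 + 256·4 − 512·3 + 1024·2 − 2048·1 = -906.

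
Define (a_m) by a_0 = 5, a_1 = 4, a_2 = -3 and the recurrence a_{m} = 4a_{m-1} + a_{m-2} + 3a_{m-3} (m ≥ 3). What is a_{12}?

4573420

The ordinary generating function has denominator 1 - 4y - y^2 - 3y^3.
Iterating the recurrence: a_0,…,a_{12} = 5, 4, -3, 7, 37, 146, 642, 2825, 12380, 54271, 237939, 1043167, 4573420.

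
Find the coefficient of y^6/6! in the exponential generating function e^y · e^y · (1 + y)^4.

8992

The EGF product rule gives c_6 = Σ_{k_1+k_2+k_3=6} C(6; k_1,k_2,k_3) · ∏ g_i(k_i), where e^y gives (1)^k; e^y gives (1)^k; (1+y)^4 gives the falling factorial (4)_k.
g_1(k) for k = 0…6: 1, 1, 1, 1, 1, 1, 1.
g_2(k) for k = 0…6: 1, 1, 1, 1, 1, 1, 1.
g_3(k) for k = 0…6: 1, 4, 12, 24, 24, 0, 0.
First combine the last two factors: h(k) = Σ_j C(k,j)·g_2(j)·g_3(k−j) for k = 0…6: 1, 5, 21, 73, 209, 501, 1045.
c_6 = Σ_k C(6,k)·g_1(k)·h(6−k) = 1·1·1045 + 6·1·501 + 15·1·209 + 20·1·73 + 15·1·21 + 6·1·5 + 1·1·1 = 1045 + 3006 + 3135 + 1460 + 315 + 30 + 1 = 8992.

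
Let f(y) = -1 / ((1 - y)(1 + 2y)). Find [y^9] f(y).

The denominator gives the recurrence a_n = −a_(n−1) + 2a_(n−2) for n ≥ 2; the numerator fixes a_0 = -1, a_1 = 1.
Iterating: -1, 1, -3, 5, -11, 21, -43, 85, -171, 341, so a_9 = 341.

341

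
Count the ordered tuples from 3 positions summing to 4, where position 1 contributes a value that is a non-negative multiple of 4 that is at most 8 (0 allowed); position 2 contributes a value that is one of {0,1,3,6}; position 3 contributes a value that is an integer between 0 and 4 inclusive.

4

The generating function for the choices is (1 + t⁴ + t⁸)·(1 + t + t³ + t⁶)·(1 + t + t² + t³ + t⁴); the count is [t⁴].
(1 + t⁴ + t⁸) has coefficients 1,0,0,0,1 for degrees 0…4.
(1 + t + t³ + t⁶) has coefficients 1,1,0,1,0 for degrees 0…4.
Finally multiplying by (1 + t + t² + t³ + t⁴), the product of all factors after the first has coefficients 1,2,2,3,3 for degrees 0…4.
[t⁴] = 1·3 + 1·1 = 4.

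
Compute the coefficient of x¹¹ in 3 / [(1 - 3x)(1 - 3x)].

6377292

The denominator gives the recurrence a_n = 6a_(n−1) − 9a_(n−2) for n ≥ 2; the numerator fixes a_0 = 3, a_1 = 18.
Iterating: 3, 18, 81, 324, 1215, 4374, 15309, 52488, 177147, 590490, 1948617, 6377292, so a_11 = 6377292.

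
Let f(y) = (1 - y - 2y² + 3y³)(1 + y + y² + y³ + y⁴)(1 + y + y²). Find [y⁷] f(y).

4

(1 - y - 2y² + 3y³) has coefficients 1,-1,-2,3 for degrees 0…3.
(1 + y + y² + y³ + y⁴) has coefficients 1,1,1,1,1,0,0,0 for degrees 0…7.
Finally multiplying by (1 + y + y²), the product of all factors after the first has coefficients 1,2,3,3,3,2,1,0 for degrees 0…7.
[y⁷] = 1·0 − 1·1 − 2·2 + 3·3 = 4.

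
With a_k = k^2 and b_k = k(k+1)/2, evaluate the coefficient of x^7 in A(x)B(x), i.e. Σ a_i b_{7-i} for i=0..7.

378

The convolution is the x^7 coefficient of A(x)B(x).
Σ = 0·28 + 1·21 + 4·15 + 9·10 + 16·6 + 25·3 + 36·1 + 49·0 = 378.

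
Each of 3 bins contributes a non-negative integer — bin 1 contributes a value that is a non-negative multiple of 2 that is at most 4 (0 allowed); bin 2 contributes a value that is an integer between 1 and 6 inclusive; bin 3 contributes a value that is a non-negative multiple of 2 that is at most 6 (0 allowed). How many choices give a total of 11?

The generating function for the choices is (1 + x^2 + x^4)·(x + x^2 + x^3 + x^4 + x^5 + x^6)·(1 + x^2 + x^4 + x^6); the count is [x^11].
(1 + x^2 + x^4) has coefficients 1,0,1,0,1 for degrees 0…4.
(x + x^2 + x^3 + x^4 + x^5 + x^6) has coefficients 0,1,1,1,1,1,1,0,0,0,0,0 for degrees 0…11.
Finally multiplying by (1 + x^2 + x^4 + x^6), the product of all factors after the first has coefficients 0,1,1,2,2,3,3,3,3,2,2,1 for degrees 0…11.
[x^11] = 1·1 + 1·2 + 1·3 = 6.

6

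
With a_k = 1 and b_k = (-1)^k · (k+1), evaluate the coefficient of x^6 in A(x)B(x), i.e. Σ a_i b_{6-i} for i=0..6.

4

This is [x^6] in the product of the two ordinary generating functions.
Σ = 1·7 + 1·(-6) + 1·5 + 1·(-4) + 1·3 + 1·(-2) + 1·1 = 4.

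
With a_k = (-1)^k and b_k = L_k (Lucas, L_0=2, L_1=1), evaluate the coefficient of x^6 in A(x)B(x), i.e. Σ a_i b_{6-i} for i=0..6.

14

This is [x^6] in the product of the two ordinary generating functions.
Σ = 1·18 − 1·11 + 1·7 − 1·4 + 1·3 − 1·1 + 1·2 = 14.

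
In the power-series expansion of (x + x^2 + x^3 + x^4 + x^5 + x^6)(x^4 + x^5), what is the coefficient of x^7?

2

(x + x^2 + x^3 + x^4 + x^5 + x^6) has coefficients 0,1,1,1,1,1,1 for degrees 0…6.
(x^4 + x^5) has coefficients 0,0,0,0,1,1,0,0 for degrees 0…7.
[x^7] = 1·0 + 1·1 + 1·1 + 1·0 + 1·0 + 1·0 = 2.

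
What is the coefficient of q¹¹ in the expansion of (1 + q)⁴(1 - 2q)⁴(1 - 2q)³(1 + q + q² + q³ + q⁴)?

-200

(1 + q)⁴ has coefficients 1,4,6,4,1 for degrees 0…4.
(1 - 2q)⁴ has coefficients 1,-8,24,-32,16,0,0,0,0,0,0,0 for degrees 0…11.
Multiplying by (1 - 2q)³ gives running coefficients 1,-14,84,-280,560,-672,448,-128,0,0,0,0 for degrees 0…11.
Finally multiplying by (1 + q + q² + q³ + q⁴), the product of all factors after the first has coefficients 1,-13,71,-209,351,-322,140,-72,208,-352,320,-128 for degrees 0…11.
[q¹¹] = 1·(-128) + 4·320 + 6·(-352) + 4·208 + 1·(-72) = -200.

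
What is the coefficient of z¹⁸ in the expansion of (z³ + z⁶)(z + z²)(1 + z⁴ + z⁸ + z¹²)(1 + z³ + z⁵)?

(z³ + z⁶) has coefficients 0,0,0,1,0,0,1 for degrees 0…6.
(z + z²) has coefficients 0,1,1,0,0,0,0,0,0,0,0,0,0,0,0,0,0,0,0 for degrees 0…18.
Multiplying by (1 + z⁴ + z⁸ + z¹²) gives running coefficients 0,1,1,0,0,1,1,0,0,1,1,0,0,1,1,0,0,0,0 for degrees 0…18.
Finally multiplying by (1 + z³ + z⁵), the product of all factors after the first has coefficients 0,1,1,0,1,2,2,1,1,2,2,1,1,2,2,1,1,1,1 for degrees 0…18.
[z¹⁸] = 1·1 + 1·1 = 2.

2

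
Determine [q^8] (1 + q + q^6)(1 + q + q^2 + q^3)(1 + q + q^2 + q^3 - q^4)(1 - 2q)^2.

(1 + q + q^6) has coefficients 1,1,0,0,0,0,1 for degrees 0…6.
(1 + q + q^2 + q^3) has coefficients 1,1,1,1,0,0,0,0,0 for degrees 0…8.
Multiplying by (1 + q + q^2 + q^3 - q^4) gives running coefficients 1,2,3,4,2,1,0,-1,0 for degrees 0…8.
Finally multiplying by (1 - 2q)^2, the product of all factors after the first has coefficients 1,-2,-1,0,-2,9,4,3,4 for degrees 0…8.
[q^8] = 1·4 + 1·3 + 1·(-1) = 6.

6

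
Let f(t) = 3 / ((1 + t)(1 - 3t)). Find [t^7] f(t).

4920

Partial fractions give a closed form: a_n = (3/4)·(-1)^n + (9/4)·3^n.
At n = 7: a_7 = 4920.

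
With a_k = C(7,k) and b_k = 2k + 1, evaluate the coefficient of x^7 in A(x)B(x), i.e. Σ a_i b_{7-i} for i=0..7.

1024

The convolution is the t^7 coefficient of A(t)B(t).
Σ = 1·15 + 7·13 + 21·11 + 35·9 + 35·7 + 21·5 + 7·3 + 1·1 = 1024.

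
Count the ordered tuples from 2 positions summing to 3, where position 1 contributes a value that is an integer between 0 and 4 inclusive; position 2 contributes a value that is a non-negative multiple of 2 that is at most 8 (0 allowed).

The generating function for the choices is (1 + t + t² + t³ + t⁴)·(1 + t² + t⁴ + t⁶ + t⁸); the count is [t³].
(1 + t + t² + t³ + t⁴) has coefficients 1,1,1,1 for degrees 0…3.
(1 + t² + t⁴ + t⁶ + t⁸) has coefficients 1,0,1,0 for degrees 0…3.
[t³] = 1·0 + 1·1 + 1·0 + 1·1 = 2.

2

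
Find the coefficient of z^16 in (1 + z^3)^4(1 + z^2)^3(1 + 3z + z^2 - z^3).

(1 + z^3)^4 has coefficients 1,0,0,4,0,0,6,0,0,4,0,0,1 for degrees 0…12.
(1 + z^2)^3 has coefficients 1,0,3,0,3,0,1,0,0,0,0,0,0,0,0,0,0 for degrees 0…16.
Finally multiplying by (1 + 3z + z^2 - z^3), the product of all factors after the first has coefficients 1,3,4,8,6,6,4,0,1,-1,0,0,0,0,0,0,0 for degrees 0…16.
[z^16] = 1·0 + 4·0 + 6·0 + 4·0 + 1·6 = 6.

6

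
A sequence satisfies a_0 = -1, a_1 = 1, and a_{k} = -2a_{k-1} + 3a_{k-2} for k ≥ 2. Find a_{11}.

88573

The ordinary generating function has denominator 1 + 2t - 3t^2.
Iterating the recurrence: a_0,…,a_{11} = -1, 1, -5, 13, -41, 121, -365, 1093, -3281, 9841, -29525, 88573.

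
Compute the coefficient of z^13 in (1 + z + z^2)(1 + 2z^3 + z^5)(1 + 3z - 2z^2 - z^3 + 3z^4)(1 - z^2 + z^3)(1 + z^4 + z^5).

14

(1 + z + z^2) has coefficients 1,1,1 for degrees 0…2.
(1 + 2z^3 + z^5) has coefficients 1,0,0,2,0,1,0,0,0,0,0,0,0,0 for degrees 0…13.
Multiplying by (1 + 3z - 2z^2 - z^3 + 3z^4) gives running coefficients 1,3,-2,1,9,-3,1,4,-1,3,0,0,0,0 for degrees 0…13.
Multiplying by (1 - z^2 + z^3) gives running coefficients 1,3,-3,-1,14,-6,-7,16,-5,0,5,-4,3,0 for degrees 0…13.
Finally multiplying by (1 + z^4 + z^5), the product of all factors after the first has coefficients 1,3,-3,-1,15,-2,-7,12,8,8,-8,5,14,-5 for degrees 0…13.
[z^13] = 1·(-5) + 1·14 + 1·5 = 14.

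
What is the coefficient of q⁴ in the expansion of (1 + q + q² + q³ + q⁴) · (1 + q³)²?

(1 + q + q² + q³ + q⁴) has coefficients 1,1,1,1,1 for degrees 0…4.
(1 + q³)² has coefficients 1,0,0,2,0 for degrees 0…4.
[q⁴] = 1·0 + 1·2 + 1·0 + 1·0 + 1·1 = 3.

3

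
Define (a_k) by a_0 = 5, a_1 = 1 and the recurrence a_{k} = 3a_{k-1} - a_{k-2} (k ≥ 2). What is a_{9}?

-2351

The ordinary generating function has denominator 1 - 3q + q^2.
Iterating the recurrence: a_0,…,a_{9} = 5, 1, -2, -7, -19, -50, -131, -343, -898, -2351.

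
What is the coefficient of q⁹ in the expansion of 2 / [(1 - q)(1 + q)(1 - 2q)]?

1364

Partial fractions give a closed form: a_n = (-1)·1^n + (1/3)·(-1)^n + (8/3)·2^n.
At n = 9: a_9 = 1364.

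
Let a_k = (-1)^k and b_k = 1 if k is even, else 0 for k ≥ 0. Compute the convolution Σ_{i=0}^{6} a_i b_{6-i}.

4

This is [x^6] in the product of the two ordinary generating functions.
Σ = 1·1 − 1·0 + 1·1 − 1·0 + 1·1 − 1·0 + 1·1 = 4.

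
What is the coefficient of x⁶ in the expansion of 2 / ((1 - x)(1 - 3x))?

2186

Partial fractions give a closed form: a_n = (-1)·1^n + (3)·3^n.
At n = 6: a_6 = 2186.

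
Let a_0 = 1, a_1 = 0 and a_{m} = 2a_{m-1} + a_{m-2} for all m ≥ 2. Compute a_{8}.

The ordinary generating function has denominator 1 - 2y - y^2.
Iterating the recurrence: a_0,…,a_{8} = 1, 0, 1, 2, 5, 12, 29, 70, 169.

169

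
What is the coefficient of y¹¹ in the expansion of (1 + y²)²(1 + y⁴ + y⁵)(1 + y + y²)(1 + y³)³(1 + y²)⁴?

305

(1 + y²)² has coefficients 1,0,2,0,1 for degrees 0…4.
(1 + y⁴ + y⁵) has coefficients 1,0,0,0,1,1,0,0,0,0,0,0 for degrees 0…11.
Multiplying by (1 + y + y²) gives running coefficients 1,1,1,0,1,2,2,1,0,0,0,0 for degrees 0…11.
Multiplying by (1 + y³)³ gives running coefficients 1,1,1,3,4,5,5,7,9,7,7,7 for degrees 0…11.
Finally multiplying by (1 + y²)⁴, the product of all factors after the first has coefficients 1,1,5,7,14,23,31,49,58,78,90,100 for degrees 0…11.
[y¹¹] = 1·100 + 2·78 + 1·49 = 305.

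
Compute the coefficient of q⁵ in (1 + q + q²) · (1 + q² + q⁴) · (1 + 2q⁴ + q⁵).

(1 + q + q²) has coefficients 1,1,1 for degrees 0…2.
(1 + q² + q⁴) has coefficients 1,0,1,0,1,0 for degrees 0…5.
Finally multiplying by (1 + 2q⁴ + q⁵), the product of all factors after the first has coefficients 1,0,1,0,3,1 for degrees 0…5.
[q⁵] = 1·1 + 1·3 + 1·0 = 4.

4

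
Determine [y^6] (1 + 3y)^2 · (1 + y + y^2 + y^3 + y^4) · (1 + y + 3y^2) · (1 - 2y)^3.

134

(1 + 3y)^2 has coefficients 1,6,9 for degrees 0…2.
(1 + y + y^2 + y^3 + y^4) has coefficients 1,1,1,1,1,0,0 for degrees 0…6.
Multiplying by (1 + y + 3y^2) gives running coefficients 1,2,5,5,5,4,3 for degrees 0…6.
Finally multiplying by (1 - 2y)^3, the product of all factors after the first has coefficients 1,-4,5,-9,19,-6,-1 for degrees 0…6.
[y^6] = 1·(-1) + 6·(-6) + 9·19 = 134.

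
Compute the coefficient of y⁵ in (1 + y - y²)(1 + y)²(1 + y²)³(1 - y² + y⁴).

1

(1 + y - y²) has coefficients 1,1,-1 for degrees 0…2.
(1 + y)² has coefficients 1,2,1,0,0,0 for degrees 0…5.
Multiplying by (1 + y²)³ gives running coefficients 1,2,4,6,6,6 for degrees 0…5.
Finally multiplying by (1 - y² + y⁴), the product of all factors after the first has coefficients 1,2,3,4,3,2 for degrees 0…5.
[y⁵] = 1·2 + 1·3 − 1·4 = 1.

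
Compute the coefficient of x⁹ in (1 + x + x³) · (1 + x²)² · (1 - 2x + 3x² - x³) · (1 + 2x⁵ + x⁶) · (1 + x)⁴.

(1 + x + x³) has coefficients 1,1,0,1 for degrees 0…3.
(1 + x²)² has coefficients 1,0,2,0,1,0,0,0,0,0 for degrees 0…9.
Multiplying by (1 - 2x + 3x² - x³) gives running coefficients 1,-2,5,-5,7,-4,3,-1,0,0 for degrees 0…9.
Multiplying by (1 + 2x⁵ + x⁶) gives running coefficients 1,-2,5,-5,7,-2,0,7,-5,9 for degrees 0…9.
Finally multiplying by (1 + x)⁴, the product of all factors after the first has coefficients 1,2,3,7,10,14,19,18,22,29 for degrees 0…9.
[x⁹] = 1·29 + 1·22 + 1·19 = 70.

70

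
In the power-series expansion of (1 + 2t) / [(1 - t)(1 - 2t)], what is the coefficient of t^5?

125

The denominator gives the recurrence a_n = 3a_(n−1) − 2a_(n−2) for n ≥ 3; the numerator fixes a_0 = 1, a_1 = 5, a_2 = 13.
Iterating: 1, 5, 13, 29, 61, 125, so a_5 = 125.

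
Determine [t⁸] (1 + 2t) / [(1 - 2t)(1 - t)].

Partial fractions give a closed form: a_n = (4)·2^n + (-3)·1^n.
At n = 8: a_8 = 1021.

1021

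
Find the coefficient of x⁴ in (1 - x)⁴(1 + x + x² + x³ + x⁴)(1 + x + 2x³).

-7

(1 - x)⁴ has coefficients 1,-4,6,-4,1 for degrees 0…4.
(1 + x + x² + x³ + x⁴) has coefficients 1,1,1,1,1 for degrees 0…4.
Finally multiplying by (1 + x + 2x³), the product of all factors after the first has coefficients 1,2,2,4,4 for degrees 0…4.
[x⁴] = 1·4 − 4·4 + 6·2 − 4·2 + 1·1 = -7.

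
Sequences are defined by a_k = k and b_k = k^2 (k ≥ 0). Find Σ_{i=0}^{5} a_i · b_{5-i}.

This is [x^5] in the product of the two ordinary generating functions.
Σ = 0·25 + 1·16 + 2·9 + 3·4 + 4·1 + 5·0 = 50.

50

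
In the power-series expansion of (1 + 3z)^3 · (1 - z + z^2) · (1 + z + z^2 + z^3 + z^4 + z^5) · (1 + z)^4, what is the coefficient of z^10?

634

(1 + 3z)^3 has coefficients 1,9,27,27 for degrees 0…3.
(1 - z + z^2) has coefficients 1,-1,1,0,0,0,0,0,0,0,0 for degrees 0…10.
Multiplying by (1 + z + z^2 + z^3 + z^4 + z^5) gives running coefficients 1,0,1,1,1,1,0,1,0,0,0 for degrees 0…10.
Finally multiplying by (1 + z)^4, the product of all factors after the first has coefficients 1,4,7,9,12,15,15,12,9,7,4 for degrees 0…10.
[z^10] = 1·4 + 9·7 + 27·9 + 27·12 = 634.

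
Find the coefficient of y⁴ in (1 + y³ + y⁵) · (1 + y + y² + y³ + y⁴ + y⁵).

(1 + y³ + y⁵) has coefficients 1,0,0,1,0 for degrees 0…4.
(1 + y + y² + y³ + y⁴ + y⁵) has coefficients 1,1,1,1,1 for degrees 0…4.
[y⁴] = 1·1 + 1·1 = 2.

2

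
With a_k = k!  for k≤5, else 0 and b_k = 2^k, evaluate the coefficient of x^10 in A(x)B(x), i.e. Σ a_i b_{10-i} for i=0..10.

Write out a_i and b_{10-i} for i = 0,…,10 and sum the products.
Σ = 1·1024 + 1·512 + 2·256 + 6·128 + 24·64 + 120·32 + 0·16 + 0·8 + 0·4 + 0·2 + 0·1 = 8192.

8192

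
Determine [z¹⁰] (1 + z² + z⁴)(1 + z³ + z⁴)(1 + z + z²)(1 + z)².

(1 + z² + z⁴) has coefficients 1,0,1,0,1 for degrees 0…4.
(1 + z³ + z⁴) has coefficients 1,0,0,1,1,0,0,0,0,0,0 for degrees 0…10.
Multiplying by (1 + z + z²) gives running coefficients 1,1,1,1,2,2,1,0,0,0,0 for degrees 0…10.
Finally multiplying by (1 + z)², the product of all factors after the first has coefficients 1,3,4,4,5,7,7,4,1,0,0 for degrees 0…10.
[z¹⁰] = 1·0 + 1·1 + 1·7 = 8.

8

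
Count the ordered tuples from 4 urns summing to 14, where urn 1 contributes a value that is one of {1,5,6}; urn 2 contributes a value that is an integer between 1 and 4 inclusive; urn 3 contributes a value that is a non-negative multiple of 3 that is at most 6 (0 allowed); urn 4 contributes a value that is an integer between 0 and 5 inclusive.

The generating function for the choices is (z + z⁵ + z⁶)·(z + z² + z³ + z⁴)·(1 + z³ + z⁶)·(1 + z + z² + z³ + z⁴ + z⁵); the count is [z¹⁴].
(z + z⁵ + z⁶) has coefficients 0,1,0,0,0,1,1 for degrees 0…6.
(z + z² + z³ + z⁴) has coefficients 0,1,1,1,1,0,0,0,0,0,0,0,0,0,0 for degrees 0…14.
Multiplying by (1 + z³ + z⁶) gives running coefficients 0,1,1,1,2,1,1,2,1,1,1,0,0,0,0 for degrees 0…14.
Finally multiplying by (1 + z + z² + z³ + z⁴ + z⁵), the product of all factors after the first has coefficients 0,1,2,3,5,6,7,8,8,8,7,6,5,3,2 for degrees 0…14.
[z¹⁴] = 1·3 + 1·8 + 1·8 = 19.

19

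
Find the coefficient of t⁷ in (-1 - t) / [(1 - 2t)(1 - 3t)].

The denominator gives the recurrence a_n = 5a_(n−1) − 6a_(n−2) for n ≥ 2; the numerator fixes a_0 = -1, a_1 = -6.
Iterating: -1, -6, -24, -84, -276, -876, -2724, -8364, so a_7 = -8364.

-8364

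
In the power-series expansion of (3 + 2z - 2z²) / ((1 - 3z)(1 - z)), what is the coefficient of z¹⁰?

305085

The denominator gives the recurrence a_n = 4a_(n−1) − 3a_(n−2) for n ≥ 3; the numerator fixes a_0 = 3, a_1 = 14, a_2 = 45.
Iterating: 3, 14, 45, 138, 417, 1254, 3765, 11298, 33897, 101694, 305085, so a_10 = 305085.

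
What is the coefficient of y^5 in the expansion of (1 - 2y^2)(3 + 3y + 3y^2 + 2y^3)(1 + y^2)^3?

-7

(1 - 2y^2) has coefficients 1,0,-2 for degrees 0…2.
(3 + 3y + 3y^2 + 2y^3) has coefficients 3,3,3,2,0,0 for degrees 0…5.
Finally multiplying by (1 + y^2)^3, the product of all factors after the first has coefficients 3,3,12,11,18,15 for degrees 0…5.
[y^5] = 1·15 − 2·11 = -7.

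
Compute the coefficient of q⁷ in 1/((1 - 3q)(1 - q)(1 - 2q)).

9330

The denominator gives the recurrence a_n = 6a_(n−1) − 11a_(n−2) + 6a_(n−3) for n ≥ 3; the numerator fixes a_0 = 1, a_1 = 6, a_2 = 25.
Iterating: 1, 6, 25, 90, 301, 966, 3025, 9330, so a_7 = 9330.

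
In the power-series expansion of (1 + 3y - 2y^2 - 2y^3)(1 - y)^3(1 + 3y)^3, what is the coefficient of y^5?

(1 + 3y - 2y^2 - 2y^3) has coefficients 1,3,-2,-2 for degrees 0…3.
(1 - y)^3 has coefficients 1,-3,3,-1,0,0 for degrees 0…5.
Finally multiplying by (1 + 3y)^3, the product of all factors after the first has coefficients 1,6,3,-28,-9,54 for degrees 0…5.
[y^5] = 1·54 + 3·(-9) − 2·(-28) − 2·3 = 77.

77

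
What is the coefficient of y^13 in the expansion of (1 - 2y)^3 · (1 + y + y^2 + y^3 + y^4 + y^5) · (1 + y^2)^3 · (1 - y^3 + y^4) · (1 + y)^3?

-54

(1 - 2y)^3 has coefficients 1,-6,12,-8 for degrees 0…3.
(1 + y + y^2 + y^3 + y^4 + y^5) has coefficients 1,1,1,1,1,1,0,0,0,0,0,0,0,0 for degrees 0…13.
Multiplying by (1 + y^2)^3 gives running coefficients 1,1,4,4,7,7,7,7,4,4,1,1,0,0 for degrees 0…13.
Multiplying by (1 - y^3 + y^4) gives running coefficients 1,1,4,3,7,4,7,4,4,4,1,4,0,3 for degrees 0…13.
Finally multiplying by (1 + y)^3, the product of all factors after the first has coefficients 1,4,10,19,29,38,43,44,41,35,29,23,19,16 for degrees 0…13.
[y^13] = 1·16 − 6·19 + 12·23 − 8·29 = -54.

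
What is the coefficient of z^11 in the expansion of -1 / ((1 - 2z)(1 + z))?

-1365

The denominator gives the recurrence a_n = a_(n−1) + 2a_(n−2) for n ≥ 2; the numerator fixes a_0 = -1, a_1 = -1.
Iterating: -1, -1, -3, -5, -11, -21, -43, -85, -171, -341, -683, -1365, so a_11 = -1365.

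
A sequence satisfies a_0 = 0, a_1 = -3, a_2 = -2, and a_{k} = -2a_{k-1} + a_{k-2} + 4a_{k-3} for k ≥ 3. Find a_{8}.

The ordinary generating function has denominator 1 + 2t - t^2 - 4t^3.
Iterating the recurrence: a_0,…,a_{8} = 0, -3, -2, 1, -16, 25, -62, 85, -132.

-132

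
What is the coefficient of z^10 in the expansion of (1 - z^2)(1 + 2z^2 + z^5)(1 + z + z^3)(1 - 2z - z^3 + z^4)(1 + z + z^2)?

(1 - z^2) has coefficients 1,0,-1 for degrees 0…2.
(1 + 2z^2 + z^5) has coefficients 1,0,2,0,0,1,0,0,0,0,0 for degrees 0…10.
Multiplying by (1 + z + z^3) gives running coefficients 1,1,2,3,0,3,1,0,1,0,0 for degrees 0…10.
Multiplying by (1 - 2z - z^3 + z^4) gives running coefficients 1,-1,0,-2,-6,2,-6,1,-2,0,1 for degrees 0…10.
Finally multiplying by (1 + z + z^2), the product of all factors after the first has coefficients 1,0,0,-3,-8,-6,-10,-3,-7,-1,-1 for degrees 0…10.
[z^10] = 1·(-1) − 1·(-7) = 6.

6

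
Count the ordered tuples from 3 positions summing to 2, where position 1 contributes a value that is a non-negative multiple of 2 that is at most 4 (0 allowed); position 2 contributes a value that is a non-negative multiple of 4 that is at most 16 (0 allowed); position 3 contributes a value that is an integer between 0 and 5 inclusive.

2

The generating function for the choices is (1 + t² + t⁴)·(1 + t⁴ + t⁸ + t¹² + t¹⁶)·(1 + t + t² + t³ + t⁴ + t⁵); the count is [t²].
(1 + t² + t⁴) has coefficients 1,0,1 for degrees 0…2.
(1 + t⁴ + t⁸ + t¹² + t¹⁶) has coefficients 1,0,0 for degrees 0…2.
Finally multiplying by (1 + t + t² + t³ + t⁴ + t⁵), the product of all factors after the first has coefficients 1,1,1 for degrees 0…2.
[t²] = 1·1 + 1·1 = 2.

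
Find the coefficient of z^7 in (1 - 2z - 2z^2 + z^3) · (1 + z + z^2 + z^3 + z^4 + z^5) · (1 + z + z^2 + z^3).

-8

(1 - 2z - 2z^2 + z^3) has coefficients 1,-2,-2,1 for degrees 0…3.
(1 + z + z^2 + z^3 + z^4 + z^5) has coefficients 1,1,1,1,1,1,0,0 for degrees 0…7.
Finally multiplying by (1 + z + z^2 + z^3), the product of all factors after the first has coefficients 1,2,3,4,4,4,3,2 for degrees 0…7.
[z^7] = 1·2 − 2·3 − 2·4 + 1·4 = -8.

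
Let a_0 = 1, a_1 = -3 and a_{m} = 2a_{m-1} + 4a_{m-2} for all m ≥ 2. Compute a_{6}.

-448

The ordinary generating function has denominator 1 - 2z - 4z^2.
Iterating the recurrence: a_0,…,a_{6} = 1, -3, -2, -16, -40, -144, -448.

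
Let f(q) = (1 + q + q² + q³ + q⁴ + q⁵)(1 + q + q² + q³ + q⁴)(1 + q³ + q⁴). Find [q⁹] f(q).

(1 + q + q² + q³ + q⁴ + q⁵) has coefficients 1,1,1,1,1,1 for degrees 0…5.
(1 + q + q² + q³ + q⁴) has coefficients 1,1,1,1,1,0,0,0,0,0 for degrees 0…9.
Finally multiplying by (1 + q³ + q⁴), the product of all factors after the first has coefficients 1,1,1,2,3,2,2,2,1,0 for degrees 0…9.
[q⁹] = 1·0 + 1·1 + 1·2 + 1·2 + 1·2 + 1·3 = 10.

10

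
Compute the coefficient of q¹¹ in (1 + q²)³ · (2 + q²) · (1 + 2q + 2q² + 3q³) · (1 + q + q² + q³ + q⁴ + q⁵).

93

(1 + q²)³ has coefficients 1,0,3,0,3,0,1 for degrees 0…6.
(2 + q²) has coefficients 2,0,1,0,0,0,0,0,0,0,0,0 for degrees 0…11.
Multiplying by (1 + 2q + 2q² + 3q³) gives running coefficients 2,4,5,8,2,3,0,0,0,0,0,0 for degrees 0…11.
Finally multiplying by (1 + q + q² + q³ + q⁴ + q⁵), the product of all factors after the first has coefficients 2,6,11,19,21,24,22,18,13,5,3,0 for degrees 0…11.
[q¹¹] = 1·0 + 3·5 + 3·18 + 1·24 = 93.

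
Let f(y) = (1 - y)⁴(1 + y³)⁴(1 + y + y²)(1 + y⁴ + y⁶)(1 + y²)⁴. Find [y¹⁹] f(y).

-44

(1 - y)⁴ has coefficients 1,-4,6,-4,1 for degrees 0…4.
(1 + y³)⁴ has coefficients 1,0,0,4,0,0,6,0,0,4,0,0,1,0,0,0,0,0,0,0 for degrees 0…19.
Multiplying by (1 + y + y²) gives running coefficients 1,1,1,4,4,4,6,6,6,4,4,4,1,1,1,0,0,0,0,0 for degrees 0…19.
Multiplying by (1 + y⁴ + y⁶) gives running coefficients 1,1,1,4,5,5,8,11,11,12,14,14,13,11,11,8,5,5,2,1 for degrees 0…19.
Finally multiplying by (1 + y²)⁴, the product of all factors after the first has coefficients 1,1,5,8,15,27,38,59,78,103,127,152,172,188,199,195,194,171,154,127 for degrees 0…19.
[y¹⁹] = 1·127 − 4·154 + 6·171 − 4·194 + 1·195 = -44.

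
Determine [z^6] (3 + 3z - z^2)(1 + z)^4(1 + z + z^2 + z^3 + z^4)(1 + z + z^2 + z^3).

(3 + 3z - z^2) has coefficients 3,3,-1 for degrees 0…2.
(1 + z)^4 has coefficients 1,4,6,4,1,0,0 for degrees 0…6.
Multiplying by (1 + z + z^2 + z^3 + z^4) gives running coefficients 1,5,11,15,16,15,11 for degrees 0…6.
Finally multiplying by (1 + z + z^2 + z^3), the product of all factors after the first has coefficients 1,6,17,32,47,57,57 for degrees 0…6.
[z^6] = 3·57 + 3·57 − 1·47 = 295.

295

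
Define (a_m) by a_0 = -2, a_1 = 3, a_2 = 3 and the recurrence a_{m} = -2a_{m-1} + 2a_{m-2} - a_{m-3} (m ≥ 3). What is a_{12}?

The ordinary generating function has denominator 1 + 2x - 2x^2 + x^3.
Iterating the recurrence: a_0,…,a_{12} = -2, 3, 3, 2, -1, 3, -10, 27, -77, 218, -617, 1747, -4946.

-4946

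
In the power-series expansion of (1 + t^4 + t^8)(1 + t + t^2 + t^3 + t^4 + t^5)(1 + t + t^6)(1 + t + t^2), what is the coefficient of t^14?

(1 + t^4 + t^8) has coefficients 1,0,0,0,1,0,0,0,1 for degrees 0…8.
(1 + t + t^2 + t^3 + t^4 + t^5) has coefficients 1,1,1,1,1,1,0,0,0,0,0,0,0,0,0 for degrees 0…14.
Multiplying by (1 + t + t^6) gives running coefficients 1,2,2,2,2,2,2,1,1,1,1,1,0,0,0 for degrees 0…14.
Finally multiplying by (1 + t + t^2), the product of all factors after the first has coefficients 1,3,5,6,6,6,6,5,4,3,3,3,2,1,0 for degrees 0…14.
[t^14] = 1·0 + 1·3 + 1·6 = 9.

9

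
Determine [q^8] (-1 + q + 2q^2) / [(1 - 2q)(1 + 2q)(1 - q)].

-86

The denominator gives the recurrence a_n = a_(n−1) + 4a_(n−2) − 4a_(n−3) for n ≥ 3; the numerator fixes a_0 = -1, a_1 = 0, a_2 = -2.
Iterating: -1, 0, -2, 2, -6, 10, -22, 42, -86, so a_8 = -86.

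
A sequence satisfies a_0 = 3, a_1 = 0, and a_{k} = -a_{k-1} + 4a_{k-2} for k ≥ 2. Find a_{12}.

The ordinary generating function has denominator 1 + x - 4x^2.
Iterating the recurrence: a_0,…,a_{12} = 3, 0, 12, -12, 60, -108, 348, -780, 2172, -5292, 13980, -35148, 91068.

91068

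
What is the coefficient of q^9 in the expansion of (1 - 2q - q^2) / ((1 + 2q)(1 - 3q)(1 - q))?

The denominator gives the recurrence a_n = 2a_(n−1) + 5a_(n−2) − 6a_(n−3) for n ≥ 3; the numerator fixes a_0 = 1, a_1 = 0, a_2 = 4.
Iterating: 1, 0, 4, 2, 24, 34, 176, 378, 1432, 3698, so a_9 = 3698.

3698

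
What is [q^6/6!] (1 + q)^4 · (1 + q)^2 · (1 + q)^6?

The EGF product rule gives c_6 = Σ_{k_1+k_2+k_3=6} C(6; k_1,k_2,k_3) · ∏ g_i(k_i), where (1+q)^4 gives the falling factorial (4)_k; (1+q)^2 gives the falling factorial (2)_k; (1+q)^6 gives the falling factorial (6)_k.
g_1(k) for k = 0…6: 1, 4, 12, 24, 24, 0, 0.
g_2(k) for k = 0…6: 1, 2, 2, 0, 0, 0, 0.
g_3(k) for k = 0…6: 1, 6, 30, 120, 360, 720, 720.
First combine the last two factors: h(k) = Σ_j C(k,j)·g_2(j)·g_3(k−j) for k = 0…6: 1, 8, 56, 336, 1680, 6720, 20160.
c_6 = Σ_k C(6,k)·g_1(k)·h(6−k) = 1·1·20160 + 6·4·6720 + 15·12·1680 + 20·24·336 + 15·24·56 = 20160 + 161280 + 302400 + 161280 + 20160 = 665280.

665280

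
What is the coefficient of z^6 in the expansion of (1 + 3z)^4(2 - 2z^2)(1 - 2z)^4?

(1 + 3z)^4 has coefficients 1,12,54,108,81 for degrees 0…4.
(2 - 2z^2) has coefficients 2,0,-2,0,0,0,0 for degrees 0…6.
Finally multiplying by (1 - 2z)^4, the product of all factors after the first has coefficients 2,-16,46,-48,-16,64,-32 for degrees 0…6.
[z^6] = 1·(-32) + 12·64 + 54·(-16) + 108·(-48) + 81·46 = -1586.

-1586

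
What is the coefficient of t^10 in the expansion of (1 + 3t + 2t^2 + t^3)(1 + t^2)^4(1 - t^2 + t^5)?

15

(1 + 3t + 2t^2 + t^3) has coefficients 1,3,2,1 for degrees 0…3.
(1 + t^2)^4 has coefficients 1,0,4,0,6,0,4,0,1,0,0 for degrees 0…10.
Finally multiplying by (1 - t^2 + t^5), the product of all factors after the first has coefficients 1,0,3,0,2,1,-2,4,-3,6,-1 for degrees 0…10.
[t^10] = 1·(-1) + 3·6 + 2·(-3) + 1·4 = 15.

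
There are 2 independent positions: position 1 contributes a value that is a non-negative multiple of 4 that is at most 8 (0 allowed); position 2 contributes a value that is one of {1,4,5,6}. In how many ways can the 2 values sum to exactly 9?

2

The generating function for the choices is (1 + x⁴ + x⁸)·(x + x⁴ + x⁵ + x⁶); the count is [x⁹].
(1 + x⁴ + x⁸) has coefficients 1,0,0,0,1,0,0,0,1 for degrees 0…8.
(x + x⁴ + x⁵ + x⁶) has coefficients 0,1,0,0,1,1,1,0,0,0 for degrees 0…9.
[x⁹] = 1·0 + 1·1 + 1·1 = 2.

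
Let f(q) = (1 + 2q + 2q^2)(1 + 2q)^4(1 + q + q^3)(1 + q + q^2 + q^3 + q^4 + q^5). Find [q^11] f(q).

(1 + 2q + 2q^2) has coefficients 1,2,2 for degrees 0…2.
(1 + 2q)^4 has coefficients 1,8,24,32,16,0,0,0,0,0,0,0 for degrees 0…11.
Multiplying by (1 + q + q^3) gives running coefficients 1,9,32,57,56,40,32,16,0,0,0,0 for degrees 0…11.
Finally multiplying by (1 + q + q^2 + q^3 + q^4 + q^5), the product of all factors after the first has coefficients 1,10,42,99,155,195,226,233,201,144,88,48 for degrees 0…11.
[q^11] = 1·48 + 2·88 + 2·144 = 512.

512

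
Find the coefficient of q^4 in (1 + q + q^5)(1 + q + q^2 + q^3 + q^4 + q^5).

(1 + q + q^5) has coefficients 1,1,0,0,0 for degrees 0…4.
(1 + q + q^2 + q^3 + q^4 + q^5) has coefficients 1,1,1,1,1 for degrees 0…4.
[q^4] = 1·1 + 1·1 = 2.

2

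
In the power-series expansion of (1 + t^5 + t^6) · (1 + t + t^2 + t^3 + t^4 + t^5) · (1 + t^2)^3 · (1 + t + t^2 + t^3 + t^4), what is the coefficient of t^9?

56

(1 + t^5 + t^6) has coefficients 1,0,0,0,0,1,1 for degrees 0…6.
(1 + t + t^2 + t^3 + t^4 + t^5) has coefficients 1,1,1,1,1,1,0,0,0,0 for degrees 0…9.
Multiplying by (1 + t^2)^3 gives running coefficients 1,1,4,4,7,7,7,7,4,4 for degrees 0…9.
Finally multiplying by (1 + t + t^2 + t^3 + t^4), the product of all factors after the first has coefficients 1,2,6,10,17,23,29,32,32,29 for degrees 0…9.
[t^9] = 1·29 + 1·17 + 1·10 = 56.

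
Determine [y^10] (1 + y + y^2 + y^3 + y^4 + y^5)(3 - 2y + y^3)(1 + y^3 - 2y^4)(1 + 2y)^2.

-21

(1 + y + y^2 + y^3 + y^4 + y^5) has coefficients 1,1,1,1,1,1 for degrees 0…5.
(3 - 2y + y^3) has coefficients 3,-2,0,1,0,0,0,0,0,0,0 for degrees 0…10.
Multiplying by (1 + y^3 - 2y^4) gives running coefficients 3,-2,0,4,-8,4,1,-2,0,0,0 for degrees 0…10.
Finally multiplying by (1 + 2y)^2, the product of all factors after the first has coefficients 3,10,4,-4,8,-12,-15,18,-4,-8,0 for degrees 0…10.
[y^10] = 1·0 + 1·(-8) + 1·(-4) + 1·18 + 1·(-15) + 1·(-12) = -21.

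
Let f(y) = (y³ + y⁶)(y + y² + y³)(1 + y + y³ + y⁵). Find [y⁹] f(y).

(y³ + y⁶) has coefficients 0,0,0,1,0,0,1 for degrees 0…6.
(y + y² + y³) has coefficients 0,1,1,1,0,0,0,0,0,0 for degrees 0…9.
Finally multiplying by (1 + y + y³ + y⁵), the product of all factors after the first has coefficients 0,1,2,2,2,1,2,1,1,0 for degrees 0…9.
[y⁹] = 1·2 + 1·2 = 4.

4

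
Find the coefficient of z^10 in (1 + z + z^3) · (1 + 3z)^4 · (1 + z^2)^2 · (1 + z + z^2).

822

(1 + z + z^3) has coefficients 1,1,0,1 for degrees 0…3.
(1 + 3z)^4 has coefficients 1,12,54,108,81,0,0,0,0,0,0 for degrees 0…10.
Multiplying by (1 + z^2)^2 gives running coefficients 1,12,56,132,190,228,216,108,81,0,0 for degrees 0…10.
Finally multiplying by (1 + z + z^2), the product of all factors after the first has coefficients 1,13,69,200,378,550,634,552,405,189,81 for degrees 0…10.
[z^10] = 1·81 + 1·189 + 1·552 = 822.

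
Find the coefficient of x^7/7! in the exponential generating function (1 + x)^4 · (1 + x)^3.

5040

The EGF product rule gives c_7 = Σ_{k_1+k_2=7} C(7; k_1,k_2) · ∏ g_i(k_i), where (1+x)^4 gives the falling factorial (4)_k; (1+x)^3 gives the falling factorial (3)_k.
g_1(k) for k = 0…7: 1, 4, 12, 24, 24, 0, 0, 0.
g_2(k) for k = 0…7: 1, 3, 6, 6, 0, 0, 0, 0.
c_7 = Σ_k C(7,k)·g_1(k)·g_2(7−k) = 35·24·6 = 5040.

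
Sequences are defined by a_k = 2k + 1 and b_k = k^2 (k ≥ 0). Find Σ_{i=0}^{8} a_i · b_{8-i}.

876

This is [x^8] in the product of the two ordinary generating functions.
Σ = 1·64 + 3·49 + 5·36 + 7·25 + 9·16 + 11·9 + 13·4 + 15·1 + 17·0 = 876.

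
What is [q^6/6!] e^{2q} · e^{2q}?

4096

The EGF product rule gives c_6 = Σ_{k_1+k_2=6} C(6; k_1,k_2) · ∏ g_i(k_i), where e^{2q} gives (2)^k; e^{2q} gives (2)^k.
g_1(k) for k = 0…6: 1, 2, 4, 8, 16, 32, 64.
g_2(k) for k = 0…6: 1, 2, 4, 8, 16, 32, 64.
c_6 = Σ_k C(6,k)·g_1(k)·g_2(6−k) = 1·1·64 + 6·2·32 + 15·4·16 + 20·8·8 + 15·16·4 + 6·32·2 + 1·64·1 = 64 + 384 + 960 + 1280 + 960 + 384 + 64 = 4096.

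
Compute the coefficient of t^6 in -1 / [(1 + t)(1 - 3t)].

Partial fractions give a closed form: a_n = (-1/4)·(-1)^n + (-3/4)·3^n.
At n = 6: a_6 = -547.

-547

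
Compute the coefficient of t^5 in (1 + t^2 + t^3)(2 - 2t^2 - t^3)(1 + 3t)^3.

6

(1 + t^2 + t^3) has coefficients 1,0,1,1 for degrees 0…3.
(2 - 2t^2 - t^3) has coefficients 2,0,-2,-1,0,0 for degrees 0…5.
Finally multiplying by (1 + 3t)^3, the product of all factors after the first has coefficients 2,18,52,35,-63,-81 for degrees 0…5.
[t^5] = 1·(-81) + 1·35 + 1·52 = 6.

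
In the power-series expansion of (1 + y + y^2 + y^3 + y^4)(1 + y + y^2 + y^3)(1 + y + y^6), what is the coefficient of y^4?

8

(1 + y + y^2 + y^3 + y^4) has coefficients 1,1,1,1,1 for degrees 0…4.
(1 + y + y^2 + y^3) has coefficients 1,1,1,1,0 for degrees 0…4.
Finally multiplying by (1 + y + y^6), the product of all factors after the first has coefficients 1,2,2,2,1 for degrees 0…4.
[y^4] = 1·1 + 1·2 + 1·2 + 1·2 + 1·1 = 8.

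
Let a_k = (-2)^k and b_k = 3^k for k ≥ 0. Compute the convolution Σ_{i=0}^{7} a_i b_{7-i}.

The convolution is the t^7 coefficient of A(t)B(t).
Σ = 1·2187 − 2·729 + 4·243 − 8·81 + 16·27 − 32·9 + 64·3 − 128·1 = 1261.

1261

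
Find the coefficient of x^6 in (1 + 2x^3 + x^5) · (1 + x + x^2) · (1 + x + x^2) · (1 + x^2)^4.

(1 + 2x^3 + x^5) has coefficients 1,0,0,2,0,1 for degrees 0…5.
(1 + x + x^2) has coefficients 1,1,1,0,0,0,0 for degrees 0…6.
Multiplying by (1 + x + x^2) gives running coefficients 1,2,3,2,1,0,0 for degrees 0…6.
Finally multiplying by (1 + x^2)^4, the product of all factors after the first has coefficients 1,2,7,10,19,20,26 for degrees 0…6.
[x^6] = 1·26 + 2·10 + 1·2 = 48.

48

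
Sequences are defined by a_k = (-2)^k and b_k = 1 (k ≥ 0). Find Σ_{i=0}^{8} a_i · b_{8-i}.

Write out a_i and b_{8-i} for i = 0,…,8 and sum the products.
Σ = 1·1 − 2·1 + 4·1 − 8·1 + 16·1 − 32·1 + 64·1 − 128·1 + 256·1 = 171.

171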